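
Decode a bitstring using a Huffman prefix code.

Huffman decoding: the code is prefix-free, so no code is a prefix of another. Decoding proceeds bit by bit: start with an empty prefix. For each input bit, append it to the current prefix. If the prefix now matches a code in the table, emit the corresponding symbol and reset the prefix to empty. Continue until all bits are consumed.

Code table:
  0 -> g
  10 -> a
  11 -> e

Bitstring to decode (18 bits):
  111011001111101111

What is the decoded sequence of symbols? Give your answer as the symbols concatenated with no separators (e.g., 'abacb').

Answer: eaeggeeaee

Derivation:
Bit 0: prefix='1' (no match yet)
Bit 1: prefix='11' -> emit 'e', reset
Bit 2: prefix='1' (no match yet)
Bit 3: prefix='10' -> emit 'a', reset
Bit 4: prefix='1' (no match yet)
Bit 5: prefix='11' -> emit 'e', reset
Bit 6: prefix='0' -> emit 'g', reset
Bit 7: prefix='0' -> emit 'g', reset
Bit 8: prefix='1' (no match yet)
Bit 9: prefix='11' -> emit 'e', reset
Bit 10: prefix='1' (no match yet)
Bit 11: prefix='11' -> emit 'e', reset
Bit 12: prefix='1' (no match yet)
Bit 13: prefix='10' -> emit 'a', reset
Bit 14: prefix='1' (no match yet)
Bit 15: prefix='11' -> emit 'e', reset
Bit 16: prefix='1' (no match yet)
Bit 17: prefix='11' -> emit 'e', reset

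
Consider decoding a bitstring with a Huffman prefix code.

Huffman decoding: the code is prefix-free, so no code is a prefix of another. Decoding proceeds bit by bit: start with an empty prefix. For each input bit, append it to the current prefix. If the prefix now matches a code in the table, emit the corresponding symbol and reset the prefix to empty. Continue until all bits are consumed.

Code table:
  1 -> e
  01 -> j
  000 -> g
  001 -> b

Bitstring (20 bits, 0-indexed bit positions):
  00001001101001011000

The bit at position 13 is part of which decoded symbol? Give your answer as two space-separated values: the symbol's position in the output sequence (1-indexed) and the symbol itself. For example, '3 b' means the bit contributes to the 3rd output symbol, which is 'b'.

Bit 0: prefix='0' (no match yet)
Bit 1: prefix='00' (no match yet)
Bit 2: prefix='000' -> emit 'g', reset
Bit 3: prefix='0' (no match yet)
Bit 4: prefix='01' -> emit 'j', reset
Bit 5: prefix='0' (no match yet)
Bit 6: prefix='00' (no match yet)
Bit 7: prefix='001' -> emit 'b', reset
Bit 8: prefix='1' -> emit 'e', reset
Bit 9: prefix='0' (no match yet)
Bit 10: prefix='01' -> emit 'j', reset
Bit 11: prefix='0' (no match yet)
Bit 12: prefix='00' (no match yet)
Bit 13: prefix='001' -> emit 'b', reset
Bit 14: prefix='0' (no match yet)
Bit 15: prefix='01' -> emit 'j', reset
Bit 16: prefix='1' -> emit 'e', reset
Bit 17: prefix='0' (no match yet)

Answer: 6 b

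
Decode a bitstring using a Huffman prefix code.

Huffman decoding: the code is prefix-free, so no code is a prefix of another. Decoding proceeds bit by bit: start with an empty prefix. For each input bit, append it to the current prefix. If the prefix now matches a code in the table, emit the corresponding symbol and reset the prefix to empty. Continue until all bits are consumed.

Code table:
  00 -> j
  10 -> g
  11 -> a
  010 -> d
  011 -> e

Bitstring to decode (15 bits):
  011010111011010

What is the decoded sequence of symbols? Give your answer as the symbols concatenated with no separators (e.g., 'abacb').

Bit 0: prefix='0' (no match yet)
Bit 1: prefix='01' (no match yet)
Bit 2: prefix='011' -> emit 'e', reset
Bit 3: prefix='0' (no match yet)
Bit 4: prefix='01' (no match yet)
Bit 5: prefix='010' -> emit 'd', reset
Bit 6: prefix='1' (no match yet)
Bit 7: prefix='11' -> emit 'a', reset
Bit 8: prefix='1' (no match yet)
Bit 9: prefix='10' -> emit 'g', reset
Bit 10: prefix='1' (no match yet)
Bit 11: prefix='11' -> emit 'a', reset
Bit 12: prefix='0' (no match yet)
Bit 13: prefix='01' (no match yet)
Bit 14: prefix='010' -> emit 'd', reset

Answer: edagad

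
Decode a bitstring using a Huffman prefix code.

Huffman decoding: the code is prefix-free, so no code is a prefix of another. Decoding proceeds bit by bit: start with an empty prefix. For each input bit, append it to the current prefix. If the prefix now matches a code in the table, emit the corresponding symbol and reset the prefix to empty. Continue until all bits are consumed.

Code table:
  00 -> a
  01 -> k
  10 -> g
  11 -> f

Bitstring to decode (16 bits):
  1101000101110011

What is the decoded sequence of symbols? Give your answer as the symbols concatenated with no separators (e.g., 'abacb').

Bit 0: prefix='1' (no match yet)
Bit 1: prefix='11' -> emit 'f', reset
Bit 2: prefix='0' (no match yet)
Bit 3: prefix='01' -> emit 'k', reset
Bit 4: prefix='0' (no match yet)
Bit 5: prefix='00' -> emit 'a', reset
Bit 6: prefix='0' (no match yet)
Bit 7: prefix='01' -> emit 'k', reset
Bit 8: prefix='0' (no match yet)
Bit 9: prefix='01' -> emit 'k', reset
Bit 10: prefix='1' (no match yet)
Bit 11: prefix='11' -> emit 'f', reset
Bit 12: prefix='0' (no match yet)
Bit 13: prefix='00' -> emit 'a', reset
Bit 14: prefix='1' (no match yet)
Bit 15: prefix='11' -> emit 'f', reset

Answer: fkakkfaf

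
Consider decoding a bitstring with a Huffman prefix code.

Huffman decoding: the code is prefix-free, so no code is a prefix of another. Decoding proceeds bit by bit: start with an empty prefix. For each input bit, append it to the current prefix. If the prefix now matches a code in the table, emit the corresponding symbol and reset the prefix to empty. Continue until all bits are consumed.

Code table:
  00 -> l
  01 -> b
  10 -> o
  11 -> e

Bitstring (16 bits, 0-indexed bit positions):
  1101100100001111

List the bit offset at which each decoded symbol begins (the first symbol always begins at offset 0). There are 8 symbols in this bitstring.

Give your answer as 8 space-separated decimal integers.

Answer: 0 2 4 6 8 10 12 14

Derivation:
Bit 0: prefix='1' (no match yet)
Bit 1: prefix='11' -> emit 'e', reset
Bit 2: prefix='0' (no match yet)
Bit 3: prefix='01' -> emit 'b', reset
Bit 4: prefix='1' (no match yet)
Bit 5: prefix='10' -> emit 'o', reset
Bit 6: prefix='0' (no match yet)
Bit 7: prefix='01' -> emit 'b', reset
Bit 8: prefix='0' (no match yet)
Bit 9: prefix='00' -> emit 'l', reset
Bit 10: prefix='0' (no match yet)
Bit 11: prefix='00' -> emit 'l', reset
Bit 12: prefix='1' (no match yet)
Bit 13: prefix='11' -> emit 'e', reset
Bit 14: prefix='1' (no match yet)
Bit 15: prefix='11' -> emit 'e', reset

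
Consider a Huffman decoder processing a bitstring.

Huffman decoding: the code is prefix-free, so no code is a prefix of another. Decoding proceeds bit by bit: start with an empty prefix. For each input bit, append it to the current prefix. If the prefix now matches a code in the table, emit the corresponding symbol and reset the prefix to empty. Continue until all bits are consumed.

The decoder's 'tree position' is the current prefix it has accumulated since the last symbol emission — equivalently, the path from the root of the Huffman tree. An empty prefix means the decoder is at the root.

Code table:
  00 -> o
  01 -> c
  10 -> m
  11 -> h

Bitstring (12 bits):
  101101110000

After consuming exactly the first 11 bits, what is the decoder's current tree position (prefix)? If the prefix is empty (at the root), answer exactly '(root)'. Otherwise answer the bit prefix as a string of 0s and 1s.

Answer: 0

Derivation:
Bit 0: prefix='1' (no match yet)
Bit 1: prefix='10' -> emit 'm', reset
Bit 2: prefix='1' (no match yet)
Bit 3: prefix='11' -> emit 'h', reset
Bit 4: prefix='0' (no match yet)
Bit 5: prefix='01' -> emit 'c', reset
Bit 6: prefix='1' (no match yet)
Bit 7: prefix='11' -> emit 'h', reset
Bit 8: prefix='0' (no match yet)
Bit 9: prefix='00' -> emit 'o', reset
Bit 10: prefix='0' (no match yet)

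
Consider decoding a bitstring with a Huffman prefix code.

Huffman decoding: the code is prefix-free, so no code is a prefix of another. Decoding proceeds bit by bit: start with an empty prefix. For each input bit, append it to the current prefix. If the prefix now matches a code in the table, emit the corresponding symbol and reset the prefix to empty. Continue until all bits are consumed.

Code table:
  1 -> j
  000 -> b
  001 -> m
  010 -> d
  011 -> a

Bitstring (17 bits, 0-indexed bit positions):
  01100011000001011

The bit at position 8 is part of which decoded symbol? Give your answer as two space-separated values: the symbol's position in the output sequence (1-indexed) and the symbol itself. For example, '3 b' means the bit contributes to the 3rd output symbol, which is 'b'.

Bit 0: prefix='0' (no match yet)
Bit 1: prefix='01' (no match yet)
Bit 2: prefix='011' -> emit 'a', reset
Bit 3: prefix='0' (no match yet)
Bit 4: prefix='00' (no match yet)
Bit 5: prefix='000' -> emit 'b', reset
Bit 6: prefix='1' -> emit 'j', reset
Bit 7: prefix='1' -> emit 'j', reset
Bit 8: prefix='0' (no match yet)
Bit 9: prefix='00' (no match yet)
Bit 10: prefix='000' -> emit 'b', reset
Bit 11: prefix='0' (no match yet)
Bit 12: prefix='00' (no match yet)

Answer: 5 b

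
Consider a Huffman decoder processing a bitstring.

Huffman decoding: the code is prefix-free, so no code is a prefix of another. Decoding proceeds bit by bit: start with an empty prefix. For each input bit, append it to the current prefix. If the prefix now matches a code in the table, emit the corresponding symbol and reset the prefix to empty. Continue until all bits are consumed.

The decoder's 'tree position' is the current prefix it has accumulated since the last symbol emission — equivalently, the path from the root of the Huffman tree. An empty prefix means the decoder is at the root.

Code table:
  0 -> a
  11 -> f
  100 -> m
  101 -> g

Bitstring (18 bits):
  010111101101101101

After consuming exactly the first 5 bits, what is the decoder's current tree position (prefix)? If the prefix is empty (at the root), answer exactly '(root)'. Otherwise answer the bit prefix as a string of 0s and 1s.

Answer: 1

Derivation:
Bit 0: prefix='0' -> emit 'a', reset
Bit 1: prefix='1' (no match yet)
Bit 2: prefix='10' (no match yet)
Bit 3: prefix='101' -> emit 'g', reset
Bit 4: prefix='1' (no match yet)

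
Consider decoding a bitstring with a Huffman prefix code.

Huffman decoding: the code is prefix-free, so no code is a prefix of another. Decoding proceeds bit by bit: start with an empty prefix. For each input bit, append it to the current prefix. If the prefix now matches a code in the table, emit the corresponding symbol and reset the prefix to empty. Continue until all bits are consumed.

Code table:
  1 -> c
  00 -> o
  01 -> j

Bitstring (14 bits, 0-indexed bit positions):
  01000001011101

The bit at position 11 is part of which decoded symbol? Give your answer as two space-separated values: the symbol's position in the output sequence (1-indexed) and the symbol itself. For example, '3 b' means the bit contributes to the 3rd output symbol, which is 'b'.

Answer: 7 c

Derivation:
Bit 0: prefix='0' (no match yet)
Bit 1: prefix='01' -> emit 'j', reset
Bit 2: prefix='0' (no match yet)
Bit 3: prefix='00' -> emit 'o', reset
Bit 4: prefix='0' (no match yet)
Bit 5: prefix='00' -> emit 'o', reset
Bit 6: prefix='0' (no match yet)
Bit 7: prefix='01' -> emit 'j', reset
Bit 8: prefix='0' (no match yet)
Bit 9: prefix='01' -> emit 'j', reset
Bit 10: prefix='1' -> emit 'c', reset
Bit 11: prefix='1' -> emit 'c', reset
Bit 12: prefix='0' (no match yet)
Bit 13: prefix='01' -> emit 'j', reset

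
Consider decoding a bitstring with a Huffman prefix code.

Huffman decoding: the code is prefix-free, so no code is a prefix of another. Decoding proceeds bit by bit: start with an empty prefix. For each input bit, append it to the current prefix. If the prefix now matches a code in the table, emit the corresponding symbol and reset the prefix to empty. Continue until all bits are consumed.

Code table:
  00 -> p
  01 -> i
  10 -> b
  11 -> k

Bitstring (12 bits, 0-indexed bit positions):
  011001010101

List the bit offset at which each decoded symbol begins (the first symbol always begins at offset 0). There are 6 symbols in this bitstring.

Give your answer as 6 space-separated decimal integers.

Answer: 0 2 4 6 8 10

Derivation:
Bit 0: prefix='0' (no match yet)
Bit 1: prefix='01' -> emit 'i', reset
Bit 2: prefix='1' (no match yet)
Bit 3: prefix='10' -> emit 'b', reset
Bit 4: prefix='0' (no match yet)
Bit 5: prefix='01' -> emit 'i', reset
Bit 6: prefix='0' (no match yet)
Bit 7: prefix='01' -> emit 'i', reset
Bit 8: prefix='0' (no match yet)
Bit 9: prefix='01' -> emit 'i', reset
Bit 10: prefix='0' (no match yet)
Bit 11: prefix='01' -> emit 'i', reset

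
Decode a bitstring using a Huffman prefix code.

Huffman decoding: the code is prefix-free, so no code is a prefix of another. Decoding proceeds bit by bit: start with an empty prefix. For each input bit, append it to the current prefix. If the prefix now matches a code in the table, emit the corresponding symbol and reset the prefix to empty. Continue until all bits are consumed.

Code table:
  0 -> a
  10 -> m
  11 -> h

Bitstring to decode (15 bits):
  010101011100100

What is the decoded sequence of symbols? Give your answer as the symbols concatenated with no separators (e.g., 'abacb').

Bit 0: prefix='0' -> emit 'a', reset
Bit 1: prefix='1' (no match yet)
Bit 2: prefix='10' -> emit 'm', reset
Bit 3: prefix='1' (no match yet)
Bit 4: prefix='10' -> emit 'm', reset
Bit 5: prefix='1' (no match yet)
Bit 6: prefix='10' -> emit 'm', reset
Bit 7: prefix='1' (no match yet)
Bit 8: prefix='11' -> emit 'h', reset
Bit 9: prefix='1' (no match yet)
Bit 10: prefix='10' -> emit 'm', reset
Bit 11: prefix='0' -> emit 'a', reset
Bit 12: prefix='1' (no match yet)
Bit 13: prefix='10' -> emit 'm', reset
Bit 14: prefix='0' -> emit 'a', reset

Answer: ammmhmama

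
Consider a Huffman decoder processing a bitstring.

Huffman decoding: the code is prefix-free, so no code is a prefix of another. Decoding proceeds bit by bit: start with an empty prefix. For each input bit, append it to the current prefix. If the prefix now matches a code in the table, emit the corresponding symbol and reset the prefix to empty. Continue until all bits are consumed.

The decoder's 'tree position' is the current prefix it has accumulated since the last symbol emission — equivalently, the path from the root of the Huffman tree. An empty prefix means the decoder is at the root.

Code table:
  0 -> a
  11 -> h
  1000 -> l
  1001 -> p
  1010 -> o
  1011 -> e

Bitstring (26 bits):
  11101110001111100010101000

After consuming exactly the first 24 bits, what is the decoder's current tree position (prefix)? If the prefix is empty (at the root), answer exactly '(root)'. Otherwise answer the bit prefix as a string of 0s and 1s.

Bit 0: prefix='1' (no match yet)
Bit 1: prefix='11' -> emit 'h', reset
Bit 2: prefix='1' (no match yet)
Bit 3: prefix='10' (no match yet)
Bit 4: prefix='101' (no match yet)
Bit 5: prefix='1011' -> emit 'e', reset
Bit 6: prefix='1' (no match yet)
Bit 7: prefix='10' (no match yet)
Bit 8: prefix='100' (no match yet)
Bit 9: prefix='1000' -> emit 'l', reset
Bit 10: prefix='1' (no match yet)
Bit 11: prefix='11' -> emit 'h', reset
Bit 12: prefix='1' (no match yet)
Bit 13: prefix='11' -> emit 'h', reset
Bit 14: prefix='1' (no match yet)
Bit 15: prefix='10' (no match yet)
Bit 16: prefix='100' (no match yet)
Bit 17: prefix='1000' -> emit 'l', reset
Bit 18: prefix='1' (no match yet)
Bit 19: prefix='10' (no match yet)
Bit 20: prefix='101' (no match yet)
Bit 21: prefix='1010' -> emit 'o', reset
Bit 22: prefix='1' (no match yet)
Bit 23: prefix='10' (no match yet)

Answer: 10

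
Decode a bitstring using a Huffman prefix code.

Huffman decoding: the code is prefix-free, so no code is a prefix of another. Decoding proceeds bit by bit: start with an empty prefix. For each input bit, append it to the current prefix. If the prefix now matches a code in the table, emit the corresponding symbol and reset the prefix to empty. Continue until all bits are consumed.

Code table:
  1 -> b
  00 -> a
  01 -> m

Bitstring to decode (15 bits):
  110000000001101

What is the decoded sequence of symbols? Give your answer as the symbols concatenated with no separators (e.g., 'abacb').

Bit 0: prefix='1' -> emit 'b', reset
Bit 1: prefix='1' -> emit 'b', reset
Bit 2: prefix='0' (no match yet)
Bit 3: prefix='00' -> emit 'a', reset
Bit 4: prefix='0' (no match yet)
Bit 5: prefix='00' -> emit 'a', reset
Bit 6: prefix='0' (no match yet)
Bit 7: prefix='00' -> emit 'a', reset
Bit 8: prefix='0' (no match yet)
Bit 9: prefix='00' -> emit 'a', reset
Bit 10: prefix='0' (no match yet)
Bit 11: prefix='01' -> emit 'm', reset
Bit 12: prefix='1' -> emit 'b', reset
Bit 13: prefix='0' (no match yet)
Bit 14: prefix='01' -> emit 'm', reset

Answer: bbaaaambm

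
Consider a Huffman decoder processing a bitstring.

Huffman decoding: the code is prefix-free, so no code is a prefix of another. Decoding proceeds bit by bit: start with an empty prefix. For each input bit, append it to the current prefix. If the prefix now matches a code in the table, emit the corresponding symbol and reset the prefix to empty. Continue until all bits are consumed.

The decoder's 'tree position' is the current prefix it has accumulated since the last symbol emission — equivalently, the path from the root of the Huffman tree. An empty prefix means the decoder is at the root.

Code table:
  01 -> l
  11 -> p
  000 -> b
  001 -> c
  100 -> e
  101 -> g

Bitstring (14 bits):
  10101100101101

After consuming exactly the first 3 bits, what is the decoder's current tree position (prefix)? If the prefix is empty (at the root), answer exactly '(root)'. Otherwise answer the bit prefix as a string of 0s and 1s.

Answer: (root)

Derivation:
Bit 0: prefix='1' (no match yet)
Bit 1: prefix='10' (no match yet)
Bit 2: prefix='101' -> emit 'g', reset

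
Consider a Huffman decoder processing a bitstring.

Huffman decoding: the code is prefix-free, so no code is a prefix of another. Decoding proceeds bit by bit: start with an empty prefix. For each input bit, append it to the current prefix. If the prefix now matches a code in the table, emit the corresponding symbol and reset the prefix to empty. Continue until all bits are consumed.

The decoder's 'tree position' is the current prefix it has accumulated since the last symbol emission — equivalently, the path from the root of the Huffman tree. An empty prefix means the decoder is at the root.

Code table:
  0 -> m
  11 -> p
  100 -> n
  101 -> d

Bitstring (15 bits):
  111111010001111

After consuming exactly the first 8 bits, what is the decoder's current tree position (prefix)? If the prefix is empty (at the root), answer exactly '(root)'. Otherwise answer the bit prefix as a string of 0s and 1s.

Bit 0: prefix='1' (no match yet)
Bit 1: prefix='11' -> emit 'p', reset
Bit 2: prefix='1' (no match yet)
Bit 3: prefix='11' -> emit 'p', reset
Bit 4: prefix='1' (no match yet)
Bit 5: prefix='11' -> emit 'p', reset
Bit 6: prefix='0' -> emit 'm', reset
Bit 7: prefix='1' (no match yet)

Answer: 1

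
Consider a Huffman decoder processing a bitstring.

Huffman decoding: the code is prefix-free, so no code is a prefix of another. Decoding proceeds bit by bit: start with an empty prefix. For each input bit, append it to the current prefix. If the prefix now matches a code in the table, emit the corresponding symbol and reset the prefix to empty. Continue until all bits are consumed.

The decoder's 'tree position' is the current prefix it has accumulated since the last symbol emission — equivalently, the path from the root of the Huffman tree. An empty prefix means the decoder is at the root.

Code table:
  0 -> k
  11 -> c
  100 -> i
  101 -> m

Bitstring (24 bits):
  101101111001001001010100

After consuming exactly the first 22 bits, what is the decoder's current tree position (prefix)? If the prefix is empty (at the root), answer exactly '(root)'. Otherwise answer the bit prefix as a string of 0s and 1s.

Bit 0: prefix='1' (no match yet)
Bit 1: prefix='10' (no match yet)
Bit 2: prefix='101' -> emit 'm', reset
Bit 3: prefix='1' (no match yet)
Bit 4: prefix='10' (no match yet)
Bit 5: prefix='101' -> emit 'm', reset
Bit 6: prefix='1' (no match yet)
Bit 7: prefix='11' -> emit 'c', reset
Bit 8: prefix='1' (no match yet)
Bit 9: prefix='10' (no match yet)
Bit 10: prefix='100' -> emit 'i', reset
Bit 11: prefix='1' (no match yet)
Bit 12: prefix='10' (no match yet)
Bit 13: prefix='100' -> emit 'i', reset
Bit 14: prefix='1' (no match yet)
Bit 15: prefix='10' (no match yet)
Bit 16: prefix='100' -> emit 'i', reset
Bit 17: prefix='1' (no match yet)
Bit 18: prefix='10' (no match yet)
Bit 19: prefix='101' -> emit 'm', reset
Bit 20: prefix='0' -> emit 'k', reset
Bit 21: prefix='1' (no match yet)

Answer: 1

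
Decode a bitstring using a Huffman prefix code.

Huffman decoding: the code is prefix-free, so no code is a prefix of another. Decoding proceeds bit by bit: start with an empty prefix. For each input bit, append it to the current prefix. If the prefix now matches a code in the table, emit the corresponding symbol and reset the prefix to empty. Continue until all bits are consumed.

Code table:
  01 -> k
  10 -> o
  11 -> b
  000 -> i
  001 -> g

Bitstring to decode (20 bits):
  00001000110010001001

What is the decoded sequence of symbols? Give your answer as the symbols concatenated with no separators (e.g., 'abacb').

Answer: ikibgiok

Derivation:
Bit 0: prefix='0' (no match yet)
Bit 1: prefix='00' (no match yet)
Bit 2: prefix='000' -> emit 'i', reset
Bit 3: prefix='0' (no match yet)
Bit 4: prefix='01' -> emit 'k', reset
Bit 5: prefix='0' (no match yet)
Bit 6: prefix='00' (no match yet)
Bit 7: prefix='000' -> emit 'i', reset
Bit 8: prefix='1' (no match yet)
Bit 9: prefix='11' -> emit 'b', reset
Bit 10: prefix='0' (no match yet)
Bit 11: prefix='00' (no match yet)
Bit 12: prefix='001' -> emit 'g', reset
Bit 13: prefix='0' (no match yet)
Bit 14: prefix='00' (no match yet)
Bit 15: prefix='000' -> emit 'i', reset
Bit 16: prefix='1' (no match yet)
Bit 17: prefix='10' -> emit 'o', reset
Bit 18: prefix='0' (no match yet)
Bit 19: prefix='01' -> emit 'k', reset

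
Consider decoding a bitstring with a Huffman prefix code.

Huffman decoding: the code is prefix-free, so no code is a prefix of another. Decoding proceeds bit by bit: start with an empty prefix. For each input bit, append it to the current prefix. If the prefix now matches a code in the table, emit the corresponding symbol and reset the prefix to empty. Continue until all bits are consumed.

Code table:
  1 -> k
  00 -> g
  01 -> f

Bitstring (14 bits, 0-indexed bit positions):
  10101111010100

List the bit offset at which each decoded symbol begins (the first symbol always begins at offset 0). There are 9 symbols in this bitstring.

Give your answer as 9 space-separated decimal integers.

Answer: 0 1 3 5 6 7 8 10 12

Derivation:
Bit 0: prefix='1' -> emit 'k', reset
Bit 1: prefix='0' (no match yet)
Bit 2: prefix='01' -> emit 'f', reset
Bit 3: prefix='0' (no match yet)
Bit 4: prefix='01' -> emit 'f', reset
Bit 5: prefix='1' -> emit 'k', reset
Bit 6: prefix='1' -> emit 'k', reset
Bit 7: prefix='1' -> emit 'k', reset
Bit 8: prefix='0' (no match yet)
Bit 9: prefix='01' -> emit 'f', reset
Bit 10: prefix='0' (no match yet)
Bit 11: prefix='01' -> emit 'f', reset
Bit 12: prefix='0' (no match yet)
Bit 13: prefix='00' -> emit 'g', reset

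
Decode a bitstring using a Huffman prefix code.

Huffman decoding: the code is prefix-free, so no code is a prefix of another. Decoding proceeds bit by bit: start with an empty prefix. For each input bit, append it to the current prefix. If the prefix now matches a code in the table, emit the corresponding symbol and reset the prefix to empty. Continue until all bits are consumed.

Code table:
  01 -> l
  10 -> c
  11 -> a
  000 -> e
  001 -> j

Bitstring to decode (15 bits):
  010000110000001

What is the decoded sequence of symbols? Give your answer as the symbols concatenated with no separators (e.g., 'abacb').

Bit 0: prefix='0' (no match yet)
Bit 1: prefix='01' -> emit 'l', reset
Bit 2: prefix='0' (no match yet)
Bit 3: prefix='00' (no match yet)
Bit 4: prefix='000' -> emit 'e', reset
Bit 5: prefix='0' (no match yet)
Bit 6: prefix='01' -> emit 'l', reset
Bit 7: prefix='1' (no match yet)
Bit 8: prefix='10' -> emit 'c', reset
Bit 9: prefix='0' (no match yet)
Bit 10: prefix='00' (no match yet)
Bit 11: prefix='000' -> emit 'e', reset
Bit 12: prefix='0' (no match yet)
Bit 13: prefix='00' (no match yet)
Bit 14: prefix='001' -> emit 'j', reset

Answer: lelcej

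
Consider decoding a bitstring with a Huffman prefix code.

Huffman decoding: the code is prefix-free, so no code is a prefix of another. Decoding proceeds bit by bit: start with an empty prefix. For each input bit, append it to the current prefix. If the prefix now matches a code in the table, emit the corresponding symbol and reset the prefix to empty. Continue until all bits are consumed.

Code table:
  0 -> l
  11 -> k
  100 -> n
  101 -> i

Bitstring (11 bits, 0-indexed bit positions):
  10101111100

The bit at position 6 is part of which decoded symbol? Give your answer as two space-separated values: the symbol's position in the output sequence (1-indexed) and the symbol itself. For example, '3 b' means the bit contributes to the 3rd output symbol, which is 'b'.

Answer: 4 k

Derivation:
Bit 0: prefix='1' (no match yet)
Bit 1: prefix='10' (no match yet)
Bit 2: prefix='101' -> emit 'i', reset
Bit 3: prefix='0' -> emit 'l', reset
Bit 4: prefix='1' (no match yet)
Bit 5: prefix='11' -> emit 'k', reset
Bit 6: prefix='1' (no match yet)
Bit 7: prefix='11' -> emit 'k', reset
Bit 8: prefix='1' (no match yet)
Bit 9: prefix='10' (no match yet)
Bit 10: prefix='100' -> emit 'n', reset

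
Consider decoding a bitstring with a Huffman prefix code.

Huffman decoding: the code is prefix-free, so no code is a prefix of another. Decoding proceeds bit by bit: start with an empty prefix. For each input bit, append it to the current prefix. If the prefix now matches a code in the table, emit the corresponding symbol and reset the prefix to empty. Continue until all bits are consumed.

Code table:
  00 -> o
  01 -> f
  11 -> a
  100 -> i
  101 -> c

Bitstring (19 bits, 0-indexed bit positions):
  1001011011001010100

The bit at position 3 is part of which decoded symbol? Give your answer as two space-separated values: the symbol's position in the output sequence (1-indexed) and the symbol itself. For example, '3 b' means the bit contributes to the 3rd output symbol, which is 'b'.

Answer: 2 c

Derivation:
Bit 0: prefix='1' (no match yet)
Bit 1: prefix='10' (no match yet)
Bit 2: prefix='100' -> emit 'i', reset
Bit 3: prefix='1' (no match yet)
Bit 4: prefix='10' (no match yet)
Bit 5: prefix='101' -> emit 'c', reset
Bit 6: prefix='1' (no match yet)
Bit 7: prefix='10' (no match yet)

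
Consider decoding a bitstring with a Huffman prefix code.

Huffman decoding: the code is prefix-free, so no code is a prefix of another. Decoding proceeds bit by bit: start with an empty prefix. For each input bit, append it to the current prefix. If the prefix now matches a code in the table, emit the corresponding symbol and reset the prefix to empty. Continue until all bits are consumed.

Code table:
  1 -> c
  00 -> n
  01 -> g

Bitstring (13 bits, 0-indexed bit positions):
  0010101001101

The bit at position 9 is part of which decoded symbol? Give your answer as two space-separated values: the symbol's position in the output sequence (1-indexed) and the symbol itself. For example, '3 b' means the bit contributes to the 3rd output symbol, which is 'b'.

Answer: 6 c

Derivation:
Bit 0: prefix='0' (no match yet)
Bit 1: prefix='00' -> emit 'n', reset
Bit 2: prefix='1' -> emit 'c', reset
Bit 3: prefix='0' (no match yet)
Bit 4: prefix='01' -> emit 'g', reset
Bit 5: prefix='0' (no match yet)
Bit 6: prefix='01' -> emit 'g', reset
Bit 7: prefix='0' (no match yet)
Bit 8: prefix='00' -> emit 'n', reset
Bit 9: prefix='1' -> emit 'c', reset
Bit 10: prefix='1' -> emit 'c', reset
Bit 11: prefix='0' (no match yet)
Bit 12: prefix='01' -> emit 'g', reset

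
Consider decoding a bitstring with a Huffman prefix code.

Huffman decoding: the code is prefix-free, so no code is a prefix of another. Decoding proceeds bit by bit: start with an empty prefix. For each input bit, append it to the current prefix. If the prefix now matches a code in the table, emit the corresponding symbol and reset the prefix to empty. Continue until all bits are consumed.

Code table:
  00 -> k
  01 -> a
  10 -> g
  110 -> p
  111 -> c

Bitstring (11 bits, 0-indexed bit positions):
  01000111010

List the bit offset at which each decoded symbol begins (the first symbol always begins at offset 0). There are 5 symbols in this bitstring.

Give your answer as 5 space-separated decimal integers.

Bit 0: prefix='0' (no match yet)
Bit 1: prefix='01' -> emit 'a', reset
Bit 2: prefix='0' (no match yet)
Bit 3: prefix='00' -> emit 'k', reset
Bit 4: prefix='0' (no match yet)
Bit 5: prefix='01' -> emit 'a', reset
Bit 6: prefix='1' (no match yet)
Bit 7: prefix='11' (no match yet)
Bit 8: prefix='110' -> emit 'p', reset
Bit 9: prefix='1' (no match yet)
Bit 10: prefix='10' -> emit 'g', reset

Answer: 0 2 4 6 9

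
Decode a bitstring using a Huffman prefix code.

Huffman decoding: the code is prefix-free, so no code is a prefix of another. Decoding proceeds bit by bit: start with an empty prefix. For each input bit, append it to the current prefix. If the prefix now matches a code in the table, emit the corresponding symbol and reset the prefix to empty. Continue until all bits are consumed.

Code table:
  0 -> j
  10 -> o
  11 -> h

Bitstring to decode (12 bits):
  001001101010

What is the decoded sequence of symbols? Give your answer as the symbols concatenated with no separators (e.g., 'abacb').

Bit 0: prefix='0' -> emit 'j', reset
Bit 1: prefix='0' -> emit 'j', reset
Bit 2: prefix='1' (no match yet)
Bit 3: prefix='10' -> emit 'o', reset
Bit 4: prefix='0' -> emit 'j', reset
Bit 5: prefix='1' (no match yet)
Bit 6: prefix='11' -> emit 'h', reset
Bit 7: prefix='0' -> emit 'j', reset
Bit 8: prefix='1' (no match yet)
Bit 9: prefix='10' -> emit 'o', reset
Bit 10: prefix='1' (no match yet)
Bit 11: prefix='10' -> emit 'o', reset

Answer: jjojhjoo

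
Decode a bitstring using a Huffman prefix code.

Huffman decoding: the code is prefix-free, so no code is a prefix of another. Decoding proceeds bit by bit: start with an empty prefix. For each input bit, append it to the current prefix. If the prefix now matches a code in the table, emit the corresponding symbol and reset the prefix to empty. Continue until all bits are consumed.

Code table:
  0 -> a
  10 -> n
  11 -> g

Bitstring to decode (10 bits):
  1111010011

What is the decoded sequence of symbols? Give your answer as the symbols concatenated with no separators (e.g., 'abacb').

Bit 0: prefix='1' (no match yet)
Bit 1: prefix='11' -> emit 'g', reset
Bit 2: prefix='1' (no match yet)
Bit 3: prefix='11' -> emit 'g', reset
Bit 4: prefix='0' -> emit 'a', reset
Bit 5: prefix='1' (no match yet)
Bit 6: prefix='10' -> emit 'n', reset
Bit 7: prefix='0' -> emit 'a', reset
Bit 8: prefix='1' (no match yet)
Bit 9: prefix='11' -> emit 'g', reset

Answer: gganag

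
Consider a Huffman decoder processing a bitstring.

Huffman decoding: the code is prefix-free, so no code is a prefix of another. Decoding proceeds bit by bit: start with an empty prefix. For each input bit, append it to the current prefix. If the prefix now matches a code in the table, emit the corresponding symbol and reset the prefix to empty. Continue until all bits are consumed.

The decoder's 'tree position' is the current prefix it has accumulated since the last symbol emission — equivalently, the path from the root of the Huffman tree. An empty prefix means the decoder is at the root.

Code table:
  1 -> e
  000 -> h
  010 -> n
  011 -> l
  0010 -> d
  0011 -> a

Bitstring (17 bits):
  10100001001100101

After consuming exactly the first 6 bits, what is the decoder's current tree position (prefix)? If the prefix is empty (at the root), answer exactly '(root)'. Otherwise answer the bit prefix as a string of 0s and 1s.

Bit 0: prefix='1' -> emit 'e', reset
Bit 1: prefix='0' (no match yet)
Bit 2: prefix='01' (no match yet)
Bit 3: prefix='010' -> emit 'n', reset
Bit 4: prefix='0' (no match yet)
Bit 5: prefix='00' (no match yet)

Answer: 00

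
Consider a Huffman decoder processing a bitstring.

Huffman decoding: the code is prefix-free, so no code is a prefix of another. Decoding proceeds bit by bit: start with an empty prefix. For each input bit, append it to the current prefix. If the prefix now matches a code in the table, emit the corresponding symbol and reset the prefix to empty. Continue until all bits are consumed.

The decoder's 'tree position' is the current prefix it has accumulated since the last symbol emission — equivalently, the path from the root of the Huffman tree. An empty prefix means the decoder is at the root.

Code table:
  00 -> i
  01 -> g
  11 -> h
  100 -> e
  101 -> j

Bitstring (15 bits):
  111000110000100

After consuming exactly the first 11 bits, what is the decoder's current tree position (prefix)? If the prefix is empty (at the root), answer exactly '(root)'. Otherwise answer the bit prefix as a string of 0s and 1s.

Answer: 0

Derivation:
Bit 0: prefix='1' (no match yet)
Bit 1: prefix='11' -> emit 'h', reset
Bit 2: prefix='1' (no match yet)
Bit 3: prefix='10' (no match yet)
Bit 4: prefix='100' -> emit 'e', reset
Bit 5: prefix='0' (no match yet)
Bit 6: prefix='01' -> emit 'g', reset
Bit 7: prefix='1' (no match yet)
Bit 8: prefix='10' (no match yet)
Bit 9: prefix='100' -> emit 'e', reset
Bit 10: prefix='0' (no match yet)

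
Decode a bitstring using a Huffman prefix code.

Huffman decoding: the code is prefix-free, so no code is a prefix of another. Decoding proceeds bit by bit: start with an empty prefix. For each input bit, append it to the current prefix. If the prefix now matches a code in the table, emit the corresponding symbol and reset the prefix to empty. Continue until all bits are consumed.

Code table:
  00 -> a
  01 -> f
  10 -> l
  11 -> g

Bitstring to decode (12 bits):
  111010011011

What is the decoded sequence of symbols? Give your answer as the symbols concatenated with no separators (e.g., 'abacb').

Answer: gllflg

Derivation:
Bit 0: prefix='1' (no match yet)
Bit 1: prefix='11' -> emit 'g', reset
Bit 2: prefix='1' (no match yet)
Bit 3: prefix='10' -> emit 'l', reset
Bit 4: prefix='1' (no match yet)
Bit 5: prefix='10' -> emit 'l', reset
Bit 6: prefix='0' (no match yet)
Bit 7: prefix='01' -> emit 'f', reset
Bit 8: prefix='1' (no match yet)
Bit 9: prefix='10' -> emit 'l', reset
Bit 10: prefix='1' (no match yet)
Bit 11: prefix='11' -> emit 'g', reset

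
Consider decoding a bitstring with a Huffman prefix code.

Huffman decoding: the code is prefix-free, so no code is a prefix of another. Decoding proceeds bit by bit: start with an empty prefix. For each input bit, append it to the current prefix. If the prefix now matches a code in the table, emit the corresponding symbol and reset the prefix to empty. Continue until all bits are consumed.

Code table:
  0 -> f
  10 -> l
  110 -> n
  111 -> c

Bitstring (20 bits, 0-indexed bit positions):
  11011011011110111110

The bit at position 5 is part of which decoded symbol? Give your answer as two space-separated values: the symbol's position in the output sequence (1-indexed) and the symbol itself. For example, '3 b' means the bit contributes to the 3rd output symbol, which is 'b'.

Bit 0: prefix='1' (no match yet)
Bit 1: prefix='11' (no match yet)
Bit 2: prefix='110' -> emit 'n', reset
Bit 3: prefix='1' (no match yet)
Bit 4: prefix='11' (no match yet)
Bit 5: prefix='110' -> emit 'n', reset
Bit 6: prefix='1' (no match yet)
Bit 7: prefix='11' (no match yet)
Bit 8: prefix='110' -> emit 'n', reset
Bit 9: prefix='1' (no match yet)

Answer: 2 n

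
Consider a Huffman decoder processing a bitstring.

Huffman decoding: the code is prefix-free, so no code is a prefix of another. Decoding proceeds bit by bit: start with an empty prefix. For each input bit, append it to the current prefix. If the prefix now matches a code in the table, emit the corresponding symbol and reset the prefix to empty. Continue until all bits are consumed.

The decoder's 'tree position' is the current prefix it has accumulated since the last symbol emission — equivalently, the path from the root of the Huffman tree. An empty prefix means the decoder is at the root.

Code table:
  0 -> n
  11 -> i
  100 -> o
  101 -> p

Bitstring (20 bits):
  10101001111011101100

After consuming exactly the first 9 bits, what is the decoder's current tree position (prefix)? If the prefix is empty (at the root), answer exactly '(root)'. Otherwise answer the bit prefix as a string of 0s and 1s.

Answer: (root)

Derivation:
Bit 0: prefix='1' (no match yet)
Bit 1: prefix='10' (no match yet)
Bit 2: prefix='101' -> emit 'p', reset
Bit 3: prefix='0' -> emit 'n', reset
Bit 4: prefix='1' (no match yet)
Bit 5: prefix='10' (no match yet)
Bit 6: prefix='100' -> emit 'o', reset
Bit 7: prefix='1' (no match yet)
Bit 8: prefix='11' -> emit 'i', reset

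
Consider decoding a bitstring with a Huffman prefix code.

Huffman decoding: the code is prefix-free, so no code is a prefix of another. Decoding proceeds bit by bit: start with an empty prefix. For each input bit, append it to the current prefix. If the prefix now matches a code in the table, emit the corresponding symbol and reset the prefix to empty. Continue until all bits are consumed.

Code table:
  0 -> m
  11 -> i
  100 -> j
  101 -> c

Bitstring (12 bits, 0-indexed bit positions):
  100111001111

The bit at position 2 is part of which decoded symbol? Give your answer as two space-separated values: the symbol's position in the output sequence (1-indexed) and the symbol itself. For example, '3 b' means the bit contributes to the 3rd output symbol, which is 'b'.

Answer: 1 j

Derivation:
Bit 0: prefix='1' (no match yet)
Bit 1: prefix='10' (no match yet)
Bit 2: prefix='100' -> emit 'j', reset
Bit 3: prefix='1' (no match yet)
Bit 4: prefix='11' -> emit 'i', reset
Bit 5: prefix='1' (no match yet)
Bit 6: prefix='10' (no match yet)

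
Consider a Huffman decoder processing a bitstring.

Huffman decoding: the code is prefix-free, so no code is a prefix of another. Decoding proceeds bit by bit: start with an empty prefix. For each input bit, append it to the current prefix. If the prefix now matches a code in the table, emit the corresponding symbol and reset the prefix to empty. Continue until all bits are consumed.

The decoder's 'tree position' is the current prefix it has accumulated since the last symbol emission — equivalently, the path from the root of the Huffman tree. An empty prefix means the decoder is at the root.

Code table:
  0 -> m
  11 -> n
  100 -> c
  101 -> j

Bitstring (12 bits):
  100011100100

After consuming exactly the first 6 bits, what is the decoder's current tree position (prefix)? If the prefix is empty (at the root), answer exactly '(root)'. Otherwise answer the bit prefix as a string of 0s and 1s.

Bit 0: prefix='1' (no match yet)
Bit 1: prefix='10' (no match yet)
Bit 2: prefix='100' -> emit 'c', reset
Bit 3: prefix='0' -> emit 'm', reset
Bit 4: prefix='1' (no match yet)
Bit 5: prefix='11' -> emit 'n', reset

Answer: (root)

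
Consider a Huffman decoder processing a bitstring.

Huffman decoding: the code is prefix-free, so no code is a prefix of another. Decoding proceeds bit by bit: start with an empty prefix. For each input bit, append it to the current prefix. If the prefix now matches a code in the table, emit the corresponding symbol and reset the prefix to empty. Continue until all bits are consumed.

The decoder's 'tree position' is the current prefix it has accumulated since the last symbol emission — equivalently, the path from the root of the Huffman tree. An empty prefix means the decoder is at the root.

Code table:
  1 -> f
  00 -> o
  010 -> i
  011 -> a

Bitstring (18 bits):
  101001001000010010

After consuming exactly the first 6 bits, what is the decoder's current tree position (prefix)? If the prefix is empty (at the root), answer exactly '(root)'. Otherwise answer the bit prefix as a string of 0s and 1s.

Answer: 01

Derivation:
Bit 0: prefix='1' -> emit 'f', reset
Bit 1: prefix='0' (no match yet)
Bit 2: prefix='01' (no match yet)
Bit 3: prefix='010' -> emit 'i', reset
Bit 4: prefix='0' (no match yet)
Bit 5: prefix='01' (no match yet)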